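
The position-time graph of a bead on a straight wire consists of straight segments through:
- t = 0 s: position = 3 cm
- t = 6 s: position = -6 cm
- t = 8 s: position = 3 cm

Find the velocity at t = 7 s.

Velocity is the slope of the x-t graph on 6–8 s: (3 − -6)/(8 − 6) = 4.5 cm/s.

4.5 cm/s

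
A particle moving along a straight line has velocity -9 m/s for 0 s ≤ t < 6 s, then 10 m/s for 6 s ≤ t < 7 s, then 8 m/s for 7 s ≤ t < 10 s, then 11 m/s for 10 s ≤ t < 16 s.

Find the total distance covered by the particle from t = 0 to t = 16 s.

Distance (not displacement) is the total path length: add the absolute areas under v-t.
0–6 s: |-9| × 6 = 54 m
6–7 s: |10| × 1 = 10 m
7–10 s: |8| × 3 = 24 m
10–16 s: |11| × 6 = 66 m
Total distance = 154 m

154 m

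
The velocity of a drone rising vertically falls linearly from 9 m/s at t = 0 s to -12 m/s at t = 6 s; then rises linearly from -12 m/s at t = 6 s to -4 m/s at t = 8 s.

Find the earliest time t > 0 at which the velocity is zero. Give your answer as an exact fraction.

t = 18/7 s

v changes sign on 0–6 s (from 9 to -12); the graph is linear there, so v = 0 at t = 0 + (-9)·(6 − 0)/(-12 − 9) = 18/7 s.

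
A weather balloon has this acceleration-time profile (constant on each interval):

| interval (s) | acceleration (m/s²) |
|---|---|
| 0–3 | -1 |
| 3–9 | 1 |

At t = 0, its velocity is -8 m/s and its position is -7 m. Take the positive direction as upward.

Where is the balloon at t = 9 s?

-83.5 m

On each constant-a segment, Δv = aΔt and Δx = v₀Δt + ½aΔt²; chain segment to segment.
0–3 s: v starts -8 m/s; Δx = -8·3 + ½·-1·3² = -28.5 m; v ends -11 m/s.
3–9 s: v starts -11 m/s; Δx = -11·6 + ½·1·6² = -48 m; v ends -5 m/s.
x(9) = -7 + Σ Δx = -83.5 m.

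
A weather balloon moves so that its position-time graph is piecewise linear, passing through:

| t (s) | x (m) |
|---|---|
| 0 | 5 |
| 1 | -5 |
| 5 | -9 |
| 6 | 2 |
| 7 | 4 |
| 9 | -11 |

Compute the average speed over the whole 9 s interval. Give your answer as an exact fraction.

14/3 m/s

Average speed = (total path length)/(elapsed time); on a piecewise-linear x-t graph the path length is Σ|Δx|.
0–1 s: |Δx| = |-5 − 5| = 10 m
1–5 s: |Δx| = |-9 − -5| = 4 m
5–6 s: |Δx| = |2 − -9| = 11 m
6–7 s: |Δx| = |4 − 2| = 2 m
7–9 s: |Δx| = |-11 − 4| = 15 m
Total path = 42 m; average speed = 42/9 = 14/3 m/s.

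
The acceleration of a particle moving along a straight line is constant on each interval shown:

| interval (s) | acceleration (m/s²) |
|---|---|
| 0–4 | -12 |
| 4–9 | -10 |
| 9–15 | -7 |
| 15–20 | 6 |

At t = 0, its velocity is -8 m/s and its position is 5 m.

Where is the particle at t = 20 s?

-1955 m

On each constant-a segment, Δv = aΔt and Δx = v₀Δt + ½aΔt²; chain segment to segment.
0–4 s: v starts -8 m/s; Δx = -8·4 + ½·-12·4² = -128 m; v ends -56 m/s.
4–9 s: v starts -56 m/s; Δx = -56·5 + ½·-10·5² = -405 m; v ends -106 m/s.
9–15 s: v starts -106 m/s; Δx = -106·6 + ½·-7·6² = -762 m; v ends -148 m/s.
15–20 s: v starts -148 m/s; Δx = -148·5 + ½·6·5² = -665 m; v ends -118 m/s.
x(20) = 5 + Σ Δx = -1955 m.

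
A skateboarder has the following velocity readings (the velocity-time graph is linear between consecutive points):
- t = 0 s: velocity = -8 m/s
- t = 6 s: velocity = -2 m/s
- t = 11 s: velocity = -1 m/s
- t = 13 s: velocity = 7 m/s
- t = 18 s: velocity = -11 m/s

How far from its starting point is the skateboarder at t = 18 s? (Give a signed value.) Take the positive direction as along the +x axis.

-41.5 m

Displacement is the signed area under the v-t curve.
0–6 s: ½(-8 + -2)(6) = -30 m
6–11 s: ½(-2 + -1)(5) = -7.5 m
11–13 s: ½(-1 + 7)(2) = 6 m
13–18 s: ½(7 + -11)(5) = -10 m
Net displacement = -41.5 m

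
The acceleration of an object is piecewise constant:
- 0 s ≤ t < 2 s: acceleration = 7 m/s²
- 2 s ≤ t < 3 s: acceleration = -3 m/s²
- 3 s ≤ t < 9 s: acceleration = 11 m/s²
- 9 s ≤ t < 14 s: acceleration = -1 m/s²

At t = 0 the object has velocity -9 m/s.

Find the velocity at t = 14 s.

63 m/s

Δv equals the area under the a-t graph; then v = v₀ + Δv.
0–2 s: 7 × 2 = 14 m/s
2–3 s: -3 × 1 = -3 m/s
3–9 s: 11 × 6 = 66 m/s
9–14 s: -1 × 5 = -5 m/s
Δv = 72 m/s, so v(14) = -9 + (72) = 63 m/s.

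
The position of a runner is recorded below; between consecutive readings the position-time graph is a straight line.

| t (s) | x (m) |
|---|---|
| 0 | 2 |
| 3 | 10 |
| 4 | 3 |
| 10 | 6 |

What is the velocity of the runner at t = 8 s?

Velocity is the slope of the x-t graph on 4–10 s: (6 − 3)/(10 − 4) = 0.5 m/s.

0.5 m/s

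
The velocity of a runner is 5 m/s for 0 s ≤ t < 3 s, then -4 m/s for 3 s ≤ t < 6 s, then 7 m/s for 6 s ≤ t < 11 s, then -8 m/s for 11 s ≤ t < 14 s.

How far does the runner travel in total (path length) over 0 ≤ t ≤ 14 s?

86 m

Distance (not displacement) is the total path length: add the absolute areas under v-t.
0–3 s: |5| × 3 = 15 m
3–6 s: |-4| × 3 = 12 m
6–11 s: |7| × 5 = 35 m
11–14 s: |-8| × 3 = 24 m
Total distance = 86 m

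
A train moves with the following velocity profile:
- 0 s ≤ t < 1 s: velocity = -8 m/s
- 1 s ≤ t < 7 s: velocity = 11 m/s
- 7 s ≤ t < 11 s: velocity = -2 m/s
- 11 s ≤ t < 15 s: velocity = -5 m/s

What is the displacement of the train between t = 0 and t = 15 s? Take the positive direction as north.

Net displacement equals the area under the velocity-time graph (areas below the axis count negative).
0–1 s: -8 × 1 = -8 m
1–7 s: 11 × 6 = 66 m
7–11 s: -2 × 4 = -8 m
11–15 s: -5 × 4 = -20 m
Net displacement = 30 m

30 m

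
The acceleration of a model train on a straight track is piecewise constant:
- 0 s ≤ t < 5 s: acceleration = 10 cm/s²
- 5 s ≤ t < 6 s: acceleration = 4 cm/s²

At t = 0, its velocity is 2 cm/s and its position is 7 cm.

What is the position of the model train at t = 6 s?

196 cm

On each constant-a segment, Δv = aΔt and Δx = v₀Δt + ½aΔt²; chain segment to segment.
0–5 s: v starts 2 cm/s; Δx = 2·5 + ½·10·5² = 135 cm; v ends 52 cm/s.
5–6 s: v starts 52 cm/s; Δx = 52·1 + ½·4·1² = 54 cm; v ends 56 cm/s.
x(6) = 7 + Σ Δx = 196 cm.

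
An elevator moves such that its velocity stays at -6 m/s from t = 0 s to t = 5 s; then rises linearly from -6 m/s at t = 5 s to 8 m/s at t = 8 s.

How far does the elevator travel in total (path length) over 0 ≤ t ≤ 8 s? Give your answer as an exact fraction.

Distance (not displacement) is the total path length: add the absolute areas under v-t.
0–5 s: |-6| × 5 = 30 m
5–8 s: v = 0 at t = 44/7 s; triangle areas 27/7 + 48/7 = 75/7 m
Total distance = 285/7 m

285/7 m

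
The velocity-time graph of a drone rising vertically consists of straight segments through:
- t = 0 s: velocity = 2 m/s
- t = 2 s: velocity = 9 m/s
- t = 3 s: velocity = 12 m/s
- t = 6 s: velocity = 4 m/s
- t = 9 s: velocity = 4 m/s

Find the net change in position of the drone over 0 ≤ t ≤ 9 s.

Net displacement equals the area under the velocity-time graph (areas below the axis count negative).
0–2 s: ½(2 + 9)(2) = 11 m
2–3 s: ½(9 + 12)(1) = 10.5 m
3–6 s: ½(12 + 4)(3) = 24 m
6–9 s: 4 × 3 = 12 m
Net displacement = 57.5 m

57.5 m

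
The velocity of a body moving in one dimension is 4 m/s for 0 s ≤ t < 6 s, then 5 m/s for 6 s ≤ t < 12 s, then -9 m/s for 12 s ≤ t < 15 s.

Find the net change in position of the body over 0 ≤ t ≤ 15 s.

Net displacement equals the area under the velocity-time graph (areas below the axis count negative).
0–6 s: 4 × 6 = 24 m
6–12 s: 5 × 6 = 30 m
12–15 s: -9 × 3 = -27 m
Net displacement = 27 m

27 m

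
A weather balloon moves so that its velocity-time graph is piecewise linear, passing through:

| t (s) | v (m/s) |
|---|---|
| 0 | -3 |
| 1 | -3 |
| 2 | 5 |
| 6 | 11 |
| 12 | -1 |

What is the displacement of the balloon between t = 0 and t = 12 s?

60 m

Displacement is the signed area under the v-t curve.
0–1 s: -3 × 1 = -3 m
1–2 s: ½(-3 + 5)(1) = 1 m
2–6 s: ½(5 + 11)(4) = 32 m
6–12 s: ½(11 + -1)(6) = 30 m
Net displacement = 60 m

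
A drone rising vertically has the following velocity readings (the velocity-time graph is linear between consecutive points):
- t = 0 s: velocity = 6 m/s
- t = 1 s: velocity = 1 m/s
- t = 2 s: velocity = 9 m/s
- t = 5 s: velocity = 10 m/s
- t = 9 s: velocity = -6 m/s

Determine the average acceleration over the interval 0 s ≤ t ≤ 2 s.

Average acceleration = Δv/Δt = (9 − 6)/(2 − 0) = 1.5 m/s².

1.5 m/s²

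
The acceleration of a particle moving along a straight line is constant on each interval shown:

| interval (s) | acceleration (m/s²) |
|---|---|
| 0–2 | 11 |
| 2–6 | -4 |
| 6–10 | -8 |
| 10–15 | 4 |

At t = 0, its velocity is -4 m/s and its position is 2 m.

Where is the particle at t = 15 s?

On each constant-a segment, Δv = aΔt and Δx = v₀Δt + ½aΔt²; chain segment to segment.
0–2 s: v starts -4 m/s; Δx = -4·2 + ½·11·2² = 14 m; v ends 18 m/s.
2–6 s: v starts 18 m/s; Δx = 18·4 + ½·-4·4² = 40 m; v ends 2 m/s.
6–10 s: v starts 2 m/s; Δx = 2·4 + ½·-8·4² = -56 m; v ends -30 m/s.
10–15 s: v starts -30 m/s; Δx = -30·5 + ½·4·5² = -100 m; v ends -10 m/s.
x(15) = 2 + Σ Δx = -100 m.

-100 m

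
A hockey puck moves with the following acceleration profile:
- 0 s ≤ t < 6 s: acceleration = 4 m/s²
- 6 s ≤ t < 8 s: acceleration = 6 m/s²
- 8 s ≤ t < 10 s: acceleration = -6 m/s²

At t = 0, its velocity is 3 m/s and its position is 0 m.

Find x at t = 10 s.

222 m

On each constant-a segment, Δv = aΔt and Δx = v₀Δt + ½aΔt²; chain segment to segment.
0–6 s: v starts 3 m/s; Δx = 3·6 + ½·4·6² = 90 m; v ends 27 m/s.
6–8 s: v starts 27 m/s; Δx = 27·2 + ½·6·2² = 66 m; v ends 39 m/s.
8–10 s: v starts 39 m/s; Δx = 39·2 + ½·-6·2² = 66 m; v ends 27 m/s.
x(10) = 0 + Σ Δx = 222 m.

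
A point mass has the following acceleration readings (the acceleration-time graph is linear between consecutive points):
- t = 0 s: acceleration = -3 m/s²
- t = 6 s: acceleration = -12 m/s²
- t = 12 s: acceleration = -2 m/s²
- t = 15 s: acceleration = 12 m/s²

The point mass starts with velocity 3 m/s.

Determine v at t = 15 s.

Δv equals the area under the a-t graph; then v = v₀ + Δv.
0–6 s: ½(-3 + -12)(6) = -45 m/s
6–12 s: ½(-12 + -2)(6) = -42 m/s
12–15 s: ½(-2 + 12)(3) = 15 m/s
Δv = -72 m/s, so v(15) = 3 + (-72) = -69 m/s.

-69 m/s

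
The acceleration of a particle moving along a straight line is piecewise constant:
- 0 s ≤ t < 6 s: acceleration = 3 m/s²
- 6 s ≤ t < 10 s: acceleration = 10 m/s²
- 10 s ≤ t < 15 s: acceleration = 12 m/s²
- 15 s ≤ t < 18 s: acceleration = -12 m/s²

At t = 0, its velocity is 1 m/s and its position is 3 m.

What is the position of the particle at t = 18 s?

On each constant-a segment, Δv = aΔt and Δx = v₀Δt + ½aΔt²; chain segment to segment.
0–6 s: v starts 1 m/s; Δx = 1·6 + ½·3·6² = 60 m; v ends 19 m/s.
6–10 s: v starts 19 m/s; Δx = 19·4 + ½·10·4² = 156 m; v ends 59 m/s.
10–15 s: v starts 59 m/s; Δx = 59·5 + ½·12·5² = 445 m; v ends 119 m/s.
15–18 s: v starts 119 m/s; Δx = 119·3 + ½·-12·3² = 303 m; v ends 83 m/s.
x(18) = 3 + Σ Δx = 967 m.

967 m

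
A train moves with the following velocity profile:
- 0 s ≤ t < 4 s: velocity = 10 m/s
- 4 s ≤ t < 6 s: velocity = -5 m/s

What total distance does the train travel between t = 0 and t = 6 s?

50 m

Distance (not displacement) is the total path length: add the absolute areas under v-t.
0–4 s: |10| × 4 = 40 m
4–6 s: |-5| × 2 = 10 m
Total distance = 50 m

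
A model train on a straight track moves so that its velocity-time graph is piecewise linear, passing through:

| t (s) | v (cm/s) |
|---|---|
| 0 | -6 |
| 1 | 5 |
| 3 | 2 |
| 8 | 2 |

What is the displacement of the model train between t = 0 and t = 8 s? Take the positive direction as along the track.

Displacement is the signed area under the v-t curve.
0–1 s: ½(-6 + 5)(1) = -0.5 cm
1–3 s: ½(5 + 2)(2) = 7 cm
3–8 s: 2 × 5 = 10 cm
Net displacement = 16.5 cm

16.5 cm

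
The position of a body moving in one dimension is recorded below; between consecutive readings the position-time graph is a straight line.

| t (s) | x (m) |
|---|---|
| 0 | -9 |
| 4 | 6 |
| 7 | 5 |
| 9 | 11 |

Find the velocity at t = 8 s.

3 m/s

Velocity is the slope of the x-t graph on 7–9 s: (11 − 5)/(9 − 7) = 3 m/s.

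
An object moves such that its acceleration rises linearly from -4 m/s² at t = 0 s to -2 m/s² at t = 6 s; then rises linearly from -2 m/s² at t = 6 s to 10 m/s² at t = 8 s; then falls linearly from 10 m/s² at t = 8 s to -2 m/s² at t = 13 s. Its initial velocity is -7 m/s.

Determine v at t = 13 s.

Δv equals the area under the a-t graph; then v = v₀ + Δv.
0–6 s: ½(-4 + -2)(6) = -18 m/s
6–8 s: ½(-2 + 10)(2) = 8 m/s
8–13 s: ½(10 + -2)(5) = 20 m/s
Δv = 10 m/s, so v(13) = -7 + (10) = 3 m/s.

3 m/s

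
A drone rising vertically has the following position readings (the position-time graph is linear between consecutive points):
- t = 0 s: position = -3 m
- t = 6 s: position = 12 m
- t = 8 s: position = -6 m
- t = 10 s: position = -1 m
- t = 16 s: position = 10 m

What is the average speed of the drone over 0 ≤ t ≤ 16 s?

3.0625 m/s

Average speed = (total path length)/(elapsed time); on a piecewise-linear x-t graph the path length is Σ|Δx|.
0–6 s: |Δx| = |12 − -3| = 15 m
6–8 s: |Δx| = |-6 − 12| = 18 m
8–10 s: |Δx| = |-1 − -6| = 5 m
10–16 s: |Δx| = |10 − -1| = 11 m
Total path = 49 m; average speed = 49/16 = 3.0625 m/s.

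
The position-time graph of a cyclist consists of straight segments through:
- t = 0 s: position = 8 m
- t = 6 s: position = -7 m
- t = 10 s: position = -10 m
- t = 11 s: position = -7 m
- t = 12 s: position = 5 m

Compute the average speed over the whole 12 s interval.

Average speed = (total path length)/(elapsed time); on a piecewise-linear x-t graph the path length is Σ|Δx|.
0–6 s: |Δx| = |-7 − 8| = 15 m
6–10 s: |Δx| = |-10 − -7| = 3 m
10–11 s: |Δx| = |-7 − -10| = 3 m
11–12 s: |Δx| = |5 − -7| = 12 m
Total path = 33 m; average speed = 33/12 = 2.75 m/s.

2.75 m/s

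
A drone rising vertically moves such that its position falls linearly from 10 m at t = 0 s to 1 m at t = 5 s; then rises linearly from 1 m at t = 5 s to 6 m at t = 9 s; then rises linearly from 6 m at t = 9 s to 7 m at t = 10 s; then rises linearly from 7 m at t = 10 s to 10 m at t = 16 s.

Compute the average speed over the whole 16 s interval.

Average speed = (total path length)/(elapsed time); on a piecewise-linear x-t graph the path length is Σ|Δx|.
0–5 s: |Δx| = |1 − 10| = 9 m
5–9 s: |Δx| = |6 − 1| = 5 m
9–10 s: |Δx| = |7 − 6| = 1 m
10–16 s: |Δx| = |10 − 7| = 3 m
Total path = 18 m; average speed = 18/16 = 1.125 m/s.

1.125 m/s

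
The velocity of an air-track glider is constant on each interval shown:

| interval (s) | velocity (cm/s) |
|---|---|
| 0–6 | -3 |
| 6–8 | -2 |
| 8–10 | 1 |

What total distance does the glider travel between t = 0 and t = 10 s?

Distance (not displacement) is the total path length: add the absolute areas under v-t.
0–6 s: |-3| × 6 = 18 cm
6–8 s: |-2| × 2 = 4 cm
8–10 s: |1| × 2 = 2 cm
Total distance = 24 cm

24 cm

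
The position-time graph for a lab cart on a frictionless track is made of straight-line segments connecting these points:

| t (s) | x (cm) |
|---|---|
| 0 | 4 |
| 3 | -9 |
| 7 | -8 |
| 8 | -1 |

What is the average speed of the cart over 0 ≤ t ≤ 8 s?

2.625 cm/s

Average speed = (total path length)/(elapsed time); on a piecewise-linear x-t graph the path length is Σ|Δx|.
0–3 s: |Δx| = |-9 − 4| = 13 cm
3–7 s: |Δx| = |-8 − -9| = 1 cm
7–8 s: |Δx| = |-1 − -8| = 7 cm
Total path = 21 cm; average speed = 21/8 = 2.625 cm/s.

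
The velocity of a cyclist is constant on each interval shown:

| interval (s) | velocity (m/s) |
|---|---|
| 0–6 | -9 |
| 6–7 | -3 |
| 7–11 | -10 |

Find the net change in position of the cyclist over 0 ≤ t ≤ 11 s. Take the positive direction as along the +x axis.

Displacement is the signed area under the v-t curve.
0–6 s: -9 × 6 = -54 m
6–7 s: -3 × 1 = -3 m
7–11 s: -10 × 4 = -40 m
Net displacement = -97 m

-97 m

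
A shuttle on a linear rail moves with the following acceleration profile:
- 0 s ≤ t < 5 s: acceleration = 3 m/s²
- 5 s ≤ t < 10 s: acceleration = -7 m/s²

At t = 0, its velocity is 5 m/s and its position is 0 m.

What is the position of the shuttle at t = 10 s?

75 m

On each constant-a segment, Δv = aΔt and Δx = v₀Δt + ½aΔt²; chain segment to segment.
0–5 s: v starts 5 m/s; Δx = 5·5 + ½·3·5² = 62.5 m; v ends 20 m/s.
5–10 s: v starts 20 m/s; Δx = 20·5 + ½·-7·5² = 12.5 m; v ends -15 m/s.
x(10) = 0 + Σ Δx = 75 m.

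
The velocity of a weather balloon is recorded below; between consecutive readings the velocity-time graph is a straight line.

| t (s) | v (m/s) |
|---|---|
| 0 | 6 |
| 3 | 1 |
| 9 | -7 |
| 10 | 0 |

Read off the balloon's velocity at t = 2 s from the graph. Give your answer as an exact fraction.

8/3 m/s

On 0–3 s the graph is linear from 6 to 1 m/s: v(2) = 6 + (1 − 6)·(2 − 0)/(3 − 0) = 8/3 m/s.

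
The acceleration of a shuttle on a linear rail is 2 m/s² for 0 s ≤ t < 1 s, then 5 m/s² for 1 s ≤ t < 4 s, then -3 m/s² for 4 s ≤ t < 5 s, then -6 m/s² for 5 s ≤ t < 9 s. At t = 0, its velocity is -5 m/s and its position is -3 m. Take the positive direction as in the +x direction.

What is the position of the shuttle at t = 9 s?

On each constant-a segment, Δv = aΔt and Δx = v₀Δt + ½aΔt²; chain segment to segment.
0–1 s: v starts -5 m/s; Δx = -5·1 + ½·2·1² = -4 m; v ends -3 m/s.
1–4 s: v starts -3 m/s; Δx = -3·3 + ½·5·3² = 13.5 m; v ends 12 m/s.
4–5 s: v starts 12 m/s; Δx = 12·1 + ½·-3·1² = 10.5 m; v ends 9 m/s.
5–9 s: v starts 9 m/s; Δx = 9·4 + ½·-6·4² = -12 m; v ends -15 m/s.
x(9) = -3 + Σ Δx = 5 m.

5 m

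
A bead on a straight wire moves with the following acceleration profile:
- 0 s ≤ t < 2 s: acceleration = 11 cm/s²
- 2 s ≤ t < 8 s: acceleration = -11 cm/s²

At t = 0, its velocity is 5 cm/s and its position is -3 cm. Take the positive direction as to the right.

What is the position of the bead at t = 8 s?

-7 cm

On each constant-a segment, Δv = aΔt and Δx = v₀Δt + ½aΔt²; chain segment to segment.
0–2 s: v starts 5 cm/s; Δx = 5·2 + ½·11·2² = 32 cm; v ends 27 cm/s.
2–8 s: v starts 27 cm/s; Δx = 27·6 + ½·-11·6² = -36 cm; v ends -39 cm/s.
x(8) = -3 + Σ Δx = -7 cm.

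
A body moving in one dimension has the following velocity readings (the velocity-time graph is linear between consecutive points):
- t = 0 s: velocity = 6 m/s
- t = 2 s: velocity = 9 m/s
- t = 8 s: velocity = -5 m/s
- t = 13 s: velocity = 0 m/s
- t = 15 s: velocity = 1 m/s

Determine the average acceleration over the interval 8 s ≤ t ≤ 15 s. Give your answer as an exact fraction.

6/7 m/s²

Average acceleration = Δv/Δt = (1 − -5)/(15 − 8) = 6/7 m/s².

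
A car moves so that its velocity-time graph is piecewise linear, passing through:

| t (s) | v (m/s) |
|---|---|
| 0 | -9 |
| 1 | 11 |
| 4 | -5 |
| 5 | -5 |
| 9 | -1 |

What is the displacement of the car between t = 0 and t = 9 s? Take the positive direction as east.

Net displacement equals the area under the velocity-time graph (areas below the axis count negative).
0–1 s: ½(-9 + 11)(1) = 1 m
1–4 s: ½(11 + -5)(3) = 9 m
4–5 s: -5 × 1 = -5 m
5–9 s: ½(-5 + -1)(4) = -12 m
Net displacement = -7 m

-7 m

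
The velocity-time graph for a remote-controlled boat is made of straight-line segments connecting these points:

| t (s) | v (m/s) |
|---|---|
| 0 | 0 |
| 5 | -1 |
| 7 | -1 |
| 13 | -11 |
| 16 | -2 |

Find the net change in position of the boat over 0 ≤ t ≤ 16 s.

Net displacement equals the area under the velocity-time graph (areas below the axis count negative).
0–5 s: ½(0 + -1)(5) = -2.5 m
5–7 s: -1 × 2 = -2 m
7–13 s: ½(-1 + -11)(6) = -36 m
13–16 s: ½(-11 + -2)(3) = -19.5 m
Net displacement = -60 m

-60 m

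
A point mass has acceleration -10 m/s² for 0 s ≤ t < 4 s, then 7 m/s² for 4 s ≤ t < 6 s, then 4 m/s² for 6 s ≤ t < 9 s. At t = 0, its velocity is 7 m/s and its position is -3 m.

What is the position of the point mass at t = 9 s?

-146 m

On each constant-a segment, Δv = aΔt and Δx = v₀Δt + ½aΔt²; chain segment to segment.
0–4 s: v starts 7 m/s; Δx = 7·4 + ½·-10·4² = -52 m; v ends -33 m/s.
4–6 s: v starts -33 m/s; Δx = -33·2 + ½·7·2² = -52 m; v ends -19 m/s.
6–9 s: v starts -19 m/s; Δx = -19·3 + ½·4·3² = -39 m; v ends -7 m/s.
x(9) = -3 + Σ Δx = -146 m.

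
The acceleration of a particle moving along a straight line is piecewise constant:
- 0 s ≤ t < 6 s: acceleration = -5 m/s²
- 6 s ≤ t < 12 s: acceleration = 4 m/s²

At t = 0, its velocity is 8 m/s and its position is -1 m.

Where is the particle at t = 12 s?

-103 m

On each constant-a segment, Δv = aΔt and Δx = v₀Δt + ½aΔt²; chain segment to segment.
0–6 s: v starts 8 m/s; Δx = 8·6 + ½·-5·6² = -42 m; v ends -22 m/s.
6–12 s: v starts -22 m/s; Δx = -22·6 + ½·4·6² = -60 m; v ends 2 m/s.
x(12) = -1 + Σ Δx = -103 m.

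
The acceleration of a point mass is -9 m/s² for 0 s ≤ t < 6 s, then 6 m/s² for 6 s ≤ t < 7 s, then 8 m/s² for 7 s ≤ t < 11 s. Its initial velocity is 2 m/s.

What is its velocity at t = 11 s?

-14 m/s

Δv equals the area under the a-t graph; then v = v₀ + Δv.
0–6 s: -9 × 6 = -54 m/s
6–7 s: 6 × 1 = 6 m/s
7–11 s: 8 × 4 = 32 m/s
Δv = -16 m/s, so v(11) = 2 + (-16) = -14 m/s.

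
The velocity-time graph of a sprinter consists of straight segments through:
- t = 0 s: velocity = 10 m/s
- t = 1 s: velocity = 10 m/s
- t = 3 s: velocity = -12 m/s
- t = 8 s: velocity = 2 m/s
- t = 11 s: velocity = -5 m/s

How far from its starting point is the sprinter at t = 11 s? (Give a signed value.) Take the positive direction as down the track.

-21.5 m

Net displacement equals the area under the velocity-time graph (areas below the axis count negative).
0–1 s: 10 × 1 = 10 m
1–3 s: ½(10 + -12)(2) = -2 m
3–8 s: ½(-12 + 2)(5) = -25 m
8–11 s: ½(2 + -5)(3) = -4.5 m
Net displacement = -21.5 m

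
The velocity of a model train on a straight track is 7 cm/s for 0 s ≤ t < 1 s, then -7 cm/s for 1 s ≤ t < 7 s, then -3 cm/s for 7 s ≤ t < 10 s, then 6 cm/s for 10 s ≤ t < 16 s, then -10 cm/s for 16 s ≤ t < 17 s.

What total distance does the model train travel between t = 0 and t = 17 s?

Total distance travelled is ∫|v| dt — sum the magnitudes of each area piece.
0–1 s: |7| × 1 = 7 cm
1–7 s: |-7| × 6 = 42 cm
7–10 s: |-3| × 3 = 9 cm
10–16 s: |6| × 6 = 36 cm
16–17 s: |-10| × 1 = 10 cm
Total distance = 104 cm

104 cm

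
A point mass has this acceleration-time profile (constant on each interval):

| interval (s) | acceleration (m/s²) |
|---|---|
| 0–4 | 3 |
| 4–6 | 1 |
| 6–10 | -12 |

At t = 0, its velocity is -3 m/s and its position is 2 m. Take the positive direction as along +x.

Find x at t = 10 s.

-18 m

On each constant-a segment, Δv = aΔt and Δx = v₀Δt + ½aΔt²; chain segment to segment.
0–4 s: v starts -3 m/s; Δx = -3·4 + ½·3·4² = 12 m; v ends 9 m/s.
4–6 s: v starts 9 m/s; Δx = 9·2 + ½·1·2² = 20 m; v ends 11 m/s.
6–10 s: v starts 11 m/s; Δx = 11·4 + ½·-12·4² = -52 m; v ends -37 m/s.
x(10) = 2 + Σ Δx = -18 m.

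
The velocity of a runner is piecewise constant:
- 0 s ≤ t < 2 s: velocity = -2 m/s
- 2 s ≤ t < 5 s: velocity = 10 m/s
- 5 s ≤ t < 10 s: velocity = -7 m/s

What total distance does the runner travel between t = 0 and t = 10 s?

69 m

Distance (not displacement) is the total path length: add the absolute areas under v-t.
0–2 s: |-2| × 2 = 4 m
2–5 s: |10| × 3 = 30 m
5–10 s: |-7| × 5 = 35 m
Total distance = 69 m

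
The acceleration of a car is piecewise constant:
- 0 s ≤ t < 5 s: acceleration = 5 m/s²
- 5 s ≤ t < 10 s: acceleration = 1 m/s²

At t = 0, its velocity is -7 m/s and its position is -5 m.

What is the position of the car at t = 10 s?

125 m

On each constant-a segment, Δv = aΔt and Δx = v₀Δt + ½aΔt²; chain segment to segment.
0–5 s: v starts -7 m/s; Δx = -7·5 + ½·5·5² = 27.5 m; v ends 18 m/s.
5–10 s: v starts 18 m/s; Δx = 18·5 + ½·1·5² = 102.5 m; v ends 23 m/s.
x(10) = -5 + Σ Δx = 125 m.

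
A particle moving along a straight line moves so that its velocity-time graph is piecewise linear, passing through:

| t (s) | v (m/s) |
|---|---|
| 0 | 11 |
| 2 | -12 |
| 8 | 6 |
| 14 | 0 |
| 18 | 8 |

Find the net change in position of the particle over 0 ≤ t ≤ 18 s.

Net displacement equals the area under the velocity-time graph (areas below the axis count negative).
0–2 s: ½(11 + -12)(2) = -1 m
2–8 s: ½(-12 + 6)(6) = -18 m
8–14 s: ½(6 + 0)(6) = 18 m
14–18 s: ½(0 + 8)(4) = 16 m
Net displacement = 15 m

15 m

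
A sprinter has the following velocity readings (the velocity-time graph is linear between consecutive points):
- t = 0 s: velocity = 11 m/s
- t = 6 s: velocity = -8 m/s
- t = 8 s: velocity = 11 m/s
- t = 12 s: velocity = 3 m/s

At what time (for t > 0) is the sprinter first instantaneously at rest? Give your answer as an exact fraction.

v changes sign on 0–6 s (from 11 to -8); the graph is linear there, so v = 0 at t = 0 + (-11)·(6 − 0)/(-8 − 11) = 66/19 s.

t = 66/19 s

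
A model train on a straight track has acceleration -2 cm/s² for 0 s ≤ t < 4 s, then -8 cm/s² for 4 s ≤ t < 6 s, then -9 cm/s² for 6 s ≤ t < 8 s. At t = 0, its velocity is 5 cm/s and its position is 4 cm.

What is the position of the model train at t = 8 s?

On each constant-a segment, Δv = aΔt and Δx = v₀Δt + ½aΔt²; chain segment to segment.
0–4 s: v starts 5 cm/s; Δx = 5·4 + ½·-2·4² = 4 cm; v ends -3 cm/s.
4–6 s: v starts -3 cm/s; Δx = -3·2 + ½·-8·2² = -22 cm; v ends -19 cm/s.
6–8 s: v starts -19 cm/s; Δx = -19·2 + ½·-9·2² = -56 cm; v ends -37 cm/s.
x(8) = 4 + Σ Δx = -70 cm.

-70 cm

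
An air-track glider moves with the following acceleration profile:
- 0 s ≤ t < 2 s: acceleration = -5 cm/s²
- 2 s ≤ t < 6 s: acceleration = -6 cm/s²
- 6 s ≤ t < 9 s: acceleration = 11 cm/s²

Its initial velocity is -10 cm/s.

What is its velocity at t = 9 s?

Δv equals the area under the a-t graph; then v = v₀ + Δv.
0–2 s: -5 × 2 = -10 cm/s
2–6 s: -6 × 4 = -24 cm/s
6–9 s: 11 × 3 = 33 cm/s
Δv = -1 cm/s, so v(9) = -10 + (-1) = -11 cm/s.

-11 cm/s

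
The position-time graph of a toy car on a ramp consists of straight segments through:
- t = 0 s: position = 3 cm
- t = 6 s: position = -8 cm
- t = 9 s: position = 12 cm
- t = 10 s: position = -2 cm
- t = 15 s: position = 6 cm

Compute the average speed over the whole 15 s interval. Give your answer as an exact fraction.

53/15 cm/s

Average speed = (total path length)/(elapsed time); on a piecewise-linear x-t graph the path length is Σ|Δx|.
0–6 s: |Δx| = |-8 − 3| = 11 cm
6–9 s: |Δx| = |12 − -8| = 20 cm
9–10 s: |Δx| = |-2 − 12| = 14 cm
10–15 s: |Δx| = |6 − -2| = 8 cm
Total path = 53 cm; average speed = 53/15 = 53/15 cm/s.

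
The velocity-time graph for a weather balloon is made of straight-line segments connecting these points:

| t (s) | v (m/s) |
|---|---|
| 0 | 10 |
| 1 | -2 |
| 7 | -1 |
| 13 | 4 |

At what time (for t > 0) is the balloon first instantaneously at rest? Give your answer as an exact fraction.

t = 5/6 s

v changes sign on 0–1 s (from 10 to -2); the graph is linear there, so v = 0 at t = 0 + (-10)·(1 − 0)/(-2 − 10) = 5/6 s.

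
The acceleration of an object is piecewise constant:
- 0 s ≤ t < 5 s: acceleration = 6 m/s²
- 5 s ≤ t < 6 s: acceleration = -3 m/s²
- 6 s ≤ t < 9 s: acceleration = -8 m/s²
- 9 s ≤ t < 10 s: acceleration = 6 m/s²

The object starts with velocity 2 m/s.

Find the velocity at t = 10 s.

11 m/s

Δv equals the area under the a-t graph; then v = v₀ + Δv.
0–5 s: 6 × 5 = 30 m/s
5–6 s: -3 × 1 = -3 m/s
6–9 s: -8 × 3 = -24 m/s
9–10 s: 6 × 1 = 6 m/s
Δv = 9 m/s, so v(10) = 2 + (9) = 11 m/s.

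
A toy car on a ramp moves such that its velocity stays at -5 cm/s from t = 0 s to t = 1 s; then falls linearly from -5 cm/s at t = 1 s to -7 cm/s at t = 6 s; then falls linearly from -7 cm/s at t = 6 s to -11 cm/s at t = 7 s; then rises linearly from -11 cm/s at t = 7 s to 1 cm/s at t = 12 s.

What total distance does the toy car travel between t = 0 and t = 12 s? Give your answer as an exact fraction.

833/12 cm

Total distance travelled is ∫|v| dt — sum the magnitudes of each area piece.
0–1 s: |-5| × 1 = 5 cm
1–6 s: |½(-5 + -7)(5)| = 30 cm
6–7 s: |½(-7 + -11)(1)| = 9 cm
7–12 s: v = 0 at t = 139/12 s; triangle areas 605/24 + 5/24 = 305/12 cm
Total distance = 833/12 cm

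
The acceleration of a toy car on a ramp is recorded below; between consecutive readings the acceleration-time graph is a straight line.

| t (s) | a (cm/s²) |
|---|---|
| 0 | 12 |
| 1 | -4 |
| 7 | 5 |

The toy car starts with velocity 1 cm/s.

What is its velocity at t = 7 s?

Δv equals the area under the a-t graph; then v = v₀ + Δv.
0–1 s: ½(12 + -4)(1) = 4 cm/s
1–7 s: ½(-4 + 5)(6) = 3 cm/s
Δv = 7 cm/s, so v(7) = 1 + (7) = 8 cm/s.

8 cm/s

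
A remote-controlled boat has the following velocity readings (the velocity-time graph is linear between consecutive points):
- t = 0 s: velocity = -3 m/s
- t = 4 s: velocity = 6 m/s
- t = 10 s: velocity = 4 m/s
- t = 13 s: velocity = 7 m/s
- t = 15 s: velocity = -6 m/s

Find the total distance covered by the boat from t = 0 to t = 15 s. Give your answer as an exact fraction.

1639/26 m

Total distance travelled is ∫|v| dt — sum the magnitudes of each area piece.
0–4 s: v = 0 at t = 4/3 s; triangle areas 2 + 8 = 10 m
4–10 s: |½(6 + 4)(6)| = 30 m
10–13 s: |½(4 + 7)(3)| = 16.5 m
13–15 s: v = 0 at t = 183/13 s; triangle areas 49/13 + 36/13 = 85/13 m
Total distance = 1639/26 m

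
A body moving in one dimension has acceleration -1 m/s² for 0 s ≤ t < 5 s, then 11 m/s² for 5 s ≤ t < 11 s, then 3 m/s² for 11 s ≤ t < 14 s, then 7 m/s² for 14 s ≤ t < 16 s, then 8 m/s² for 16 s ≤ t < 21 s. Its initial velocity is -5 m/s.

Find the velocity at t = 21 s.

119 m/s

Δv equals the area under the a-t graph; then v = v₀ + Δv.
0–5 s: -1 × 5 = -5 m/s
5–11 s: 11 × 6 = 66 m/s
11–14 s: 3 × 3 = 9 m/s
14–16 s: 7 × 2 = 14 m/s
16–21 s: 8 × 5 = 40 m/s
Δv = 124 m/s, so v(21) = -5 + (124) = 119 m/s.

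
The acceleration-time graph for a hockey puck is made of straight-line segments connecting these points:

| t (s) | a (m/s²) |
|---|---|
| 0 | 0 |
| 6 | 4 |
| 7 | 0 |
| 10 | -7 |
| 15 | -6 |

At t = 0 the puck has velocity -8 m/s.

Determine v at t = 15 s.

Δv equals the area under the a-t graph; then v = v₀ + Δv.
0–6 s: ½(0 + 4)(6) = 12 m/s
6–7 s: ½(4 + 0)(1) = 2 m/s
7–10 s: ½(0 + -7)(3) = -10.5 m/s
10–15 s: ½(-7 + -6)(5) = -32.5 m/s
Δv = -29 m/s, so v(15) = -8 + (-29) = -37 m/s.

-37 m/s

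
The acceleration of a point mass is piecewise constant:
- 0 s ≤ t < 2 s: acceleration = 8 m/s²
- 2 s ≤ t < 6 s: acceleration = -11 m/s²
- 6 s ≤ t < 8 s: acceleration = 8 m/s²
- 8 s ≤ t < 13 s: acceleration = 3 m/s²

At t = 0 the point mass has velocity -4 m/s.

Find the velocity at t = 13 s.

-1 m/s

Δv equals the area under the a-t graph; then v = v₀ + Δv.
0–2 s: 8 × 2 = 16 m/s
2–6 s: -11 × 4 = -44 m/s
6–8 s: 8 × 2 = 16 m/s
8–13 s: 3 × 5 = 15 m/s
Δv = 3 m/s, so v(13) = -4 + (3) = -1 m/s.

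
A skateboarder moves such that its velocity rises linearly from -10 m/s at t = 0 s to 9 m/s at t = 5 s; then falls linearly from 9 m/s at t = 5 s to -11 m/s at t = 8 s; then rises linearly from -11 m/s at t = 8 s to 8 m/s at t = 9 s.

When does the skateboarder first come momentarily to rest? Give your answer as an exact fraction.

v changes sign on 0–5 s (from -10 to 9); the graph is linear there, so v = 0 at t = 0 + (10)·(5 − 0)/(9 − -10) = 50/19 s.

t = 50/19 s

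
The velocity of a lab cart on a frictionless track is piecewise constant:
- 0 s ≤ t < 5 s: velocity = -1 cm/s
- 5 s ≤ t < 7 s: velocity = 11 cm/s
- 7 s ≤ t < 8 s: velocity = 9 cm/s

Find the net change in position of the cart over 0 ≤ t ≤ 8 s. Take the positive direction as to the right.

26 cm

Net displacement equals the area under the velocity-time graph (areas below the axis count negative).
0–5 s: -1 × 5 = -5 cm
5–7 s: 11 × 2 = 22 cm
7–8 s: 9 × 1 = 9 cm
Net displacement = 26 cm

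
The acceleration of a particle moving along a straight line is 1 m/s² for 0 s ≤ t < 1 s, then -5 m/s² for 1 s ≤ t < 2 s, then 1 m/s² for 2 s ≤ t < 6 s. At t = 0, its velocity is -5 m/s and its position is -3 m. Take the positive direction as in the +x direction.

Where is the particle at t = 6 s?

-42 m

On each constant-a segment, Δv = aΔt and Δx = v₀Δt + ½aΔt²; chain segment to segment.
0–1 s: v starts -5 m/s; Δx = -5·1 + ½·1·1² = -4.5 m; v ends -4 m/s.
1–2 s: v starts -4 m/s; Δx = -4·1 + ½·-5·1² = -6.5 m; v ends -9 m/s.
2–6 s: v starts -9 m/s; Δx = -9·4 + ½·1·4² = -28 m; v ends -5 m/s.
x(6) = -3 + Σ Δx = -42 m.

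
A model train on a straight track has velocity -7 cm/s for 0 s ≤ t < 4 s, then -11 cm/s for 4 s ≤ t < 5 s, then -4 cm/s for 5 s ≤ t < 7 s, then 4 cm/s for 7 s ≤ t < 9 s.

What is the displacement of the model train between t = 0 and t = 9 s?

Net displacement equals the area under the velocity-time graph (areas below the axis count negative).
0–4 s: -7 × 4 = -28 cm
4–5 s: -11 × 1 = -11 cm
5–7 s: -4 × 2 = -8 cm
7–9 s: 4 × 2 = 8 cm
Net displacement = -39 cm

-39 cm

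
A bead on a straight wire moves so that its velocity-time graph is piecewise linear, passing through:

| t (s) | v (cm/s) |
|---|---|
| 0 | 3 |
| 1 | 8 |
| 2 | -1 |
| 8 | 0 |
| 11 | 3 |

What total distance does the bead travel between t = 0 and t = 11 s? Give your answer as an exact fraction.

Distance (not displacement) is the total path length: add the absolute areas under v-t.
0–1 s: |½(3 + 8)(1)| = 5.5 cm
1–2 s: v = 0 at t = 17/9 s; triangle areas 32/9 + 1/18 = 65/18 cm
2–8 s: |½(-1 + 0)(6)| = 3 cm
8–11 s: |½(0 + 3)(3)| = 4.5 cm
Total distance = 299/18 cm

299/18 cm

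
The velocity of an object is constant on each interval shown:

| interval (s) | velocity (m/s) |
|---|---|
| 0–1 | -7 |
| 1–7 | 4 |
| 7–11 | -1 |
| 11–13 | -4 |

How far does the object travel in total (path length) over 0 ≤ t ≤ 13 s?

43 m

Total distance travelled is ∫|v| dt — sum the magnitudes of each area piece.
0–1 s: |-7| × 1 = 7 m
1–7 s: |4| × 6 = 24 m
7–11 s: |-1| × 4 = 4 m
11–13 s: |-4| × 2 = 8 m
Total distance = 43 m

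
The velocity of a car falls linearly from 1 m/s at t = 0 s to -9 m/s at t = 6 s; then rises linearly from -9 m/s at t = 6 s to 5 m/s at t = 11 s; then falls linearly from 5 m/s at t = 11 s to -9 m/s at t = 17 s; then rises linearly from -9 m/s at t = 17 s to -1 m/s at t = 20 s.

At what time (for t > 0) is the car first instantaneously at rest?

v changes sign on 0–6 s (from 1 to -9); the graph is linear there, so v = 0 at t = 0 + (-1)·(6 − 0)/(-9 − 1) = 0.6 s.

t = 0.6 s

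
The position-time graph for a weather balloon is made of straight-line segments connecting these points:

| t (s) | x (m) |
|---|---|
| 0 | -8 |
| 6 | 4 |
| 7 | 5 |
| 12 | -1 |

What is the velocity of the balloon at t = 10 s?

Velocity is the slope of the x-t graph on 7–12 s: (-1 − 5)/(12 − 7) = -1.2 m/s.

-1.2 m/s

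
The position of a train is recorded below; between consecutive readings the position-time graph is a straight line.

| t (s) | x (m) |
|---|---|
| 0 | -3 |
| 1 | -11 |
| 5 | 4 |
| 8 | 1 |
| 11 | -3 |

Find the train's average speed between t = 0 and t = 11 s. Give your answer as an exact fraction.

30/11 m/s

Average speed = (total path length)/(elapsed time); on a piecewise-linear x-t graph the path length is Σ|Δx|.
0–1 s: |Δx| = |-11 − -3| = 8 m
1–5 s: |Δx| = |4 − -11| = 15 m
5–8 s: |Δx| = |1 − 4| = 3 m
8–11 s: |Δx| = |-3 − 1| = 4 m
Total path = 30 m; average speed = 30/11 = 30/11 m/s.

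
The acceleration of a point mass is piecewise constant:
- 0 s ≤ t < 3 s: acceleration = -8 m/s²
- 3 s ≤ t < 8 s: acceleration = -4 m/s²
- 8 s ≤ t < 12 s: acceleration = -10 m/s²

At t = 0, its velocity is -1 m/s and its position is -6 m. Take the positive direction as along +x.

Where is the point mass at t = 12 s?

-480 m

On each constant-a segment, Δv = aΔt and Δx = v₀Δt + ½aΔt²; chain segment to segment.
0–3 s: v starts -1 m/s; Δx = -1·3 + ½·-8·3² = -39 m; v ends -25 m/s.
3–8 s: v starts -25 m/s; Δx = -25·5 + ½·-4·5² = -175 m; v ends -45 m/s.
8–12 s: v starts -45 m/s; Δx = -45·4 + ½·-10·4² = -260 m; v ends -85 m/s.
x(12) = -6 + Σ Δx = -480 m.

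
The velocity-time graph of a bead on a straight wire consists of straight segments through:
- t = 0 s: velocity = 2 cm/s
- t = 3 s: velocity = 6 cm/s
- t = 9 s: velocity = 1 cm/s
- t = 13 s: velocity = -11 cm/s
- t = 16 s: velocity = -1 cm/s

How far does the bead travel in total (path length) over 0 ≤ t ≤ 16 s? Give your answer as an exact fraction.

214/3 cm

Total distance travelled is ∫|v| dt — sum the magnitudes of each area piece.
0–3 s: |½(2 + 6)(3)| = 12 cm
3–9 s: |½(6 + 1)(6)| = 21 cm
9–13 s: v = 0 at t = 28/3 s; triangle areas 1/6 + 121/6 = 61/3 cm
13–16 s: |½(-11 + -1)(3)| = 18 cm
Total distance = 214/3 cm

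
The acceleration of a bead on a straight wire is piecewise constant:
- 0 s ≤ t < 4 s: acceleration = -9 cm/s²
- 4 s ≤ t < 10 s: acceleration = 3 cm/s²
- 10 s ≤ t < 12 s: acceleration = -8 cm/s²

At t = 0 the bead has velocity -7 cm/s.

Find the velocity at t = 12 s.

-41 cm/s

Δv equals the area under the a-t graph; then v = v₀ + Δv.
0–4 s: -9 × 4 = -36 cm/s
4–10 s: 3 × 6 = 18 cm/s
10–12 s: -8 × 2 = -16 cm/s
Δv = -34 cm/s, so v(12) = -7 + (-34) = -41 cm/s.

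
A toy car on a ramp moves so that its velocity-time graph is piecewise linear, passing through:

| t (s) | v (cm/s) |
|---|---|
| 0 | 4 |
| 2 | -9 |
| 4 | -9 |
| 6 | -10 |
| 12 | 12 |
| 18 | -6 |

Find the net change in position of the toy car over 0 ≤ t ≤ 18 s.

-18 cm

Net displacement equals the area under the velocity-time graph (areas below the axis count negative).
0–2 s: ½(4 + -9)(2) = -5 cm
2–4 s: -9 × 2 = -18 cm
4–6 s: ½(-9 + -10)(2) = -19 cm
6–12 s: ½(-10 + 12)(6) = 6 cm
12–18 s: ½(12 + -6)(6) = 18 cm
Net displacement = -18 cm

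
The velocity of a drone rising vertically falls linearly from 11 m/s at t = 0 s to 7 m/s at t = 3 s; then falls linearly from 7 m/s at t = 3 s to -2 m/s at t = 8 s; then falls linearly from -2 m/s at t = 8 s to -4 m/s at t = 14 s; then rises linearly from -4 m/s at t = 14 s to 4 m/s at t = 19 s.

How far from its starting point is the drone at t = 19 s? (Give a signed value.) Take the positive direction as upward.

Net displacement equals the area under the velocity-time graph (areas below the axis count negative).
0–3 s: ½(11 + 7)(3) = 27 m
3–8 s: ½(7 + -2)(5) = 12.5 m
8–14 s: ½(-2 + -4)(6) = -18 m
14–19 s: ½(-4 + 4)(5) = 0 m
Net displacement = 21.5 m

21.5 m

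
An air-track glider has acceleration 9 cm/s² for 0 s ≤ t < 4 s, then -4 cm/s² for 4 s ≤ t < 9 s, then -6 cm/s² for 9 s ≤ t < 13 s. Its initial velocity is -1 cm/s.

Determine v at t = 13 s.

-9 cm/s

Δv equals the area under the a-t graph; then v = v₀ + Δv.
0–4 s: 9 × 4 = 36 cm/s
4–9 s: -4 × 5 = -20 cm/s
9–13 s: -6 × 4 = -24 cm/s
Δv = -8 cm/s, so v(13) = -1 + (-8) = -9 cm/s.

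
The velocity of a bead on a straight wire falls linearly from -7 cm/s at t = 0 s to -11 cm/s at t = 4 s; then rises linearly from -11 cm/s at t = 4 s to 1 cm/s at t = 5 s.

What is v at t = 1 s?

-8 cm/s

On 0–4 s the graph is linear from -7 to -11 cm/s: v(1) = -7 + (-11 − -7)·(1 − 0)/(4 − 0) = -8 cm/s.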